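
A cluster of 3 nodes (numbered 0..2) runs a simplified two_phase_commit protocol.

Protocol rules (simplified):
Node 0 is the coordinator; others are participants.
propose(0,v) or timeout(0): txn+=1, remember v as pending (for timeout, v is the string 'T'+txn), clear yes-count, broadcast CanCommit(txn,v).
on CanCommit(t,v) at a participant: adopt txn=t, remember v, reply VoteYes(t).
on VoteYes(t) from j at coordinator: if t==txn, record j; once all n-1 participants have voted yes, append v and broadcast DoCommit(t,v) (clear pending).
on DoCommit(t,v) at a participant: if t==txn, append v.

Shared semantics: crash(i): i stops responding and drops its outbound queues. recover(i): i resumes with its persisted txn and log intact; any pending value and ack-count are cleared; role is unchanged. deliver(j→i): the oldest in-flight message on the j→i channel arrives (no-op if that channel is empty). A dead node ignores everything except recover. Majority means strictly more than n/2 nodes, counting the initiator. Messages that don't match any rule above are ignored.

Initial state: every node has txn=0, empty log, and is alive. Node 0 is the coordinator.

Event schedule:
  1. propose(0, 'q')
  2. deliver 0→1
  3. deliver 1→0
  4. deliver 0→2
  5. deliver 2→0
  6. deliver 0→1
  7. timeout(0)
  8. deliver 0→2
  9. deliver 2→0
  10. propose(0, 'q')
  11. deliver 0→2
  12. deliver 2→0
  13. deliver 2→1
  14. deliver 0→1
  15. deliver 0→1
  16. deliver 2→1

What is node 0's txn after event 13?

1. propose(0,'q'):  <0:coor t1 ->
2. deliver 0→1:  <1:part t1 ->
3. deliver 1→0:  nop
4. deliver 0→2:  <2:part t1 ->
5. deliver 2→0:  <0:coor t1 q>
6. deliver 0→1:  <1:part t1 q>
7. timeout(0):  <0:coor t2 q>
8. deliver 0→2:  <2:part t1 q>
9. deliver 2→0:  nop
10. propose(0,'q'):  <0:coor t3 q>
11. deliver 0→2:  <2:part t2 q>
12. deliver 2→0:  nop
13. deliver 2→1:  nop

3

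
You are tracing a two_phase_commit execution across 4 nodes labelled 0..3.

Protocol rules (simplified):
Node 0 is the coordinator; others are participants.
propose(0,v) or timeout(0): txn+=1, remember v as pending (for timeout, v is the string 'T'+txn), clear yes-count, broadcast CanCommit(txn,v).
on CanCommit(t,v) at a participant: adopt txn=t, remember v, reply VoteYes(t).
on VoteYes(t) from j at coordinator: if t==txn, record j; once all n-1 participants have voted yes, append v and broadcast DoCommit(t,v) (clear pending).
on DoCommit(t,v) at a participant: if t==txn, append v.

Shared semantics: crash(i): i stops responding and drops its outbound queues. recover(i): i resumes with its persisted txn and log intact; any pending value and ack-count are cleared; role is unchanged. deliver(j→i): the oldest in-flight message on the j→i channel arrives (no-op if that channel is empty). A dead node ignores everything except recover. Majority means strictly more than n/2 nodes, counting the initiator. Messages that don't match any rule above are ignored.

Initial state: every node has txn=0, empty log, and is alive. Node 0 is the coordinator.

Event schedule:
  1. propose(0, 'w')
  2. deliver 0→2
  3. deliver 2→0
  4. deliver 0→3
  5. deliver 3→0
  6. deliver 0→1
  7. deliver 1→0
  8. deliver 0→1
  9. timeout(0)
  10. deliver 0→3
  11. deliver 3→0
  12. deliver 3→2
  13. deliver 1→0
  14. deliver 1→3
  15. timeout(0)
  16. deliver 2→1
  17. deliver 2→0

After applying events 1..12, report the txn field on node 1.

1

after 1 — propose(0,'w'): n0:coor/t1/[-]
after 2 — deliver 0→2: n2:part/t1/[-]
after 3 — deliver 2→0: ·
after 4 — deliver 0→3: n3:part/t1/[-]
after 5 — deliver 3→0: ·
after 6 — deliver 0→1: n1:part/t1/[-]
after 7 — deliver 1→0: n0:coor/t1/[w]
after 8 — deliver 0→1: n1:part/t1/[w]
after 9 — timeout(0): n0:coor/t2/[w]
after 10 — deliver 0→3: n3:part/t1/[w]
after 11 — deliver 3→0: ·
after 12 — deliver 3→2: ·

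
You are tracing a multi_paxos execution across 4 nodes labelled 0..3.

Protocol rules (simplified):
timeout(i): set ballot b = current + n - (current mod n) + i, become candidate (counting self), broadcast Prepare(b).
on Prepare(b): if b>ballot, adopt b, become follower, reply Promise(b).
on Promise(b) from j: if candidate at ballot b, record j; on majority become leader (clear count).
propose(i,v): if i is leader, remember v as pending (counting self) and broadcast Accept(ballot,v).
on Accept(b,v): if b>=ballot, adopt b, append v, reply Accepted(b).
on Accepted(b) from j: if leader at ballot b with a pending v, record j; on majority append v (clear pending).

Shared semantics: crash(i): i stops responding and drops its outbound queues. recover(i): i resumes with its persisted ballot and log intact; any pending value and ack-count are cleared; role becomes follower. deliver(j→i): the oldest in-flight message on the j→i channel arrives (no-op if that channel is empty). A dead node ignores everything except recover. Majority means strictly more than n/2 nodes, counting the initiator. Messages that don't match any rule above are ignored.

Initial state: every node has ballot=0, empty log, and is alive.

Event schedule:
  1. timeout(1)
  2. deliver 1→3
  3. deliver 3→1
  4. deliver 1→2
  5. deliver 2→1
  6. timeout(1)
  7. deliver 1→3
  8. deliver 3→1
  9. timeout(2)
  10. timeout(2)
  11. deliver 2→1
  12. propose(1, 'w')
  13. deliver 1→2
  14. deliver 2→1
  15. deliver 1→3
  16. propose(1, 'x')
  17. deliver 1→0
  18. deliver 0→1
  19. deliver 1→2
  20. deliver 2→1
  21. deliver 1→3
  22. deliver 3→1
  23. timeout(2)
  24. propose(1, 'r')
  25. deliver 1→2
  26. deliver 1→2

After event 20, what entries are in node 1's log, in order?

empty

step 1 timeout(1): 1={cand,b=5,log=-}
step 2 deliver 1→3: 3={foll,b=5,log=-}
step 3 deliver 3→1: —
step 4 deliver 1→2: 2={foll,b=5,log=-}
step 5 deliver 2→1: 1={lead,b=5,log=-}
step 6 timeout(1): 1={cand,b=9,log=-}
step 7 deliver 1→3: 3={foll,b=9,log=-}
step 8 deliver 3→1: —
step 9 timeout(2): 2={cand,b=10,log=-}
step 10 timeout(2): 2={cand,b=14,log=-}
step 11 deliver 2→1: 1={foll,b=10,log=-}
step 12 propose(1,'w'): —
step 13 deliver 1→2: —
step 14 deliver 2→1: 1={foll,b=14,log=-}
step 15 deliver 1→3: —
step 16 propose(1,'x'): —
step 17 deliver 1→0: 0={foll,b=5,log=-}
step 18 deliver 0→1: —
step 19 deliver 1→2: —
step 20 deliver 2→1: —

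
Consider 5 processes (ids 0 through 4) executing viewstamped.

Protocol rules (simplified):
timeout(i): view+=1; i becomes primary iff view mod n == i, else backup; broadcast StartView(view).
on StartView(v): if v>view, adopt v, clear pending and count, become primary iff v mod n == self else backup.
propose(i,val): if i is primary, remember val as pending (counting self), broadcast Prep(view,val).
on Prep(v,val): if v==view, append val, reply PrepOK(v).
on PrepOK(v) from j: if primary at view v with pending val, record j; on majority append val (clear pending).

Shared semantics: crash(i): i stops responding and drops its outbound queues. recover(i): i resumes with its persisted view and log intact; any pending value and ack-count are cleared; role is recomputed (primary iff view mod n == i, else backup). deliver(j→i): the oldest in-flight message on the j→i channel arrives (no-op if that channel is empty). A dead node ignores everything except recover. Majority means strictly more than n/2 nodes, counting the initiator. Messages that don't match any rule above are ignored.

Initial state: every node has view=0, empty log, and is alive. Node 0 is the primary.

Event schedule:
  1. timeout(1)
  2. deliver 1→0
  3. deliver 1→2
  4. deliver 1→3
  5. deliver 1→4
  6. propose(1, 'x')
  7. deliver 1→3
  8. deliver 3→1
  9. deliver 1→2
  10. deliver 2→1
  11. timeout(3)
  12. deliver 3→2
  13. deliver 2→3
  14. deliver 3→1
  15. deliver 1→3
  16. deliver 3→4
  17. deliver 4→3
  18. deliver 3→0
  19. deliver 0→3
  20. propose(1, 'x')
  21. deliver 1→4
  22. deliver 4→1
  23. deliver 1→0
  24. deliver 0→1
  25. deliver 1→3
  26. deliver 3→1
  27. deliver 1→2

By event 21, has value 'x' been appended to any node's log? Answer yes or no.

yes

1. timeout(1):  <1:prim v1 ->
2. deliver 1→0:  <0:back v1 ->
3. deliver 1→2:  <2:back v1 ->
4. deliver 1→3:  <3:back v1 ->
5. deliver 1→4:  <4:back v1 ->
6. propose(1,'x'):  nop
7. deliver 1→3:  <3:back v1 x>
8. deliver 3→1:  nop
9. deliver 1→2:  <2:back v1 x>
10. deliver 2→1:  <1:prim v1 x>
11. timeout(3):  <3:back v2 x>
12. deliver 3→2:  <2:prim v2 x>
13. deliver 2→3:  nop
14. deliver 3→1:  <1:back v2 x>
15. deliver 1→3:  nop
16. deliver 3→4:  <4:back v2 ->
17. deliver 4→3:  nop
18. deliver 3→0:  <0:back v2 ->
19. deliver 0→3:  nop
20. propose(1,'x'):  nop
21. deliver 1→4:  nop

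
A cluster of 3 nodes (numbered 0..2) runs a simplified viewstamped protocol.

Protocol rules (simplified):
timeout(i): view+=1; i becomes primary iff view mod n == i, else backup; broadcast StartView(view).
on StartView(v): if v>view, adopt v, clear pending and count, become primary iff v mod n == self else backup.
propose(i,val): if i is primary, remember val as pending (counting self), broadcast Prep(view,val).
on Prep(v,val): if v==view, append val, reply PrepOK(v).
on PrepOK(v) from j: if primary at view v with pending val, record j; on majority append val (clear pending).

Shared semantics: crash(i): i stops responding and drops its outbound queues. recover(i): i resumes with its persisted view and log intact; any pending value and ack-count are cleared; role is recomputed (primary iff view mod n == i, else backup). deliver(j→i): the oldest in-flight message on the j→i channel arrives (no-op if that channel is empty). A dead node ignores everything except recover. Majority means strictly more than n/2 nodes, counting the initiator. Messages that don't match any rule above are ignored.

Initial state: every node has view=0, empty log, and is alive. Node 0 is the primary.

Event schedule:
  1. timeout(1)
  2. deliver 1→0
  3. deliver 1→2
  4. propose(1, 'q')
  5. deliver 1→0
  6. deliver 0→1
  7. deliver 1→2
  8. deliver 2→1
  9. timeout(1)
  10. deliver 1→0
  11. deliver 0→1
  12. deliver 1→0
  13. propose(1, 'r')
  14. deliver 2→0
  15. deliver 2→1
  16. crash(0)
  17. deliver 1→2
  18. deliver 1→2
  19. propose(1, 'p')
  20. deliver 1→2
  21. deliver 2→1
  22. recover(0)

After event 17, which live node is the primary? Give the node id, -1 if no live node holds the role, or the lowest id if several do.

after 1 — timeout(1): n1:prim/v1/[-]
after 2 — deliver 1→0: n0:back/v1/[-]
after 3 — deliver 1→2: n2:back/v1/[-]
after 4 — propose(1,'q'): ·
after 5 — deliver 1→0: n0:back/v1/[q]
after 6 — deliver 0→1: n1:prim/v1/[q]
after 7 — deliver 1→2: n2:back/v1/[q]
after 8 — deliver 2→1: ·
after 9 — timeout(1): n1:back/v2/[q]
after 10 — deliver 1→0: n0:back/v2/[q]
after 11 — deliver 0→1: ·
after 12 — deliver 1→0: ·
after 13 — propose(1,'r'): ·
after 14 — deliver 2→0: ·
after 15 — deliver 2→1: ·
after 16 — crash(0): n0:✗back/v2/[q]
after 17 — deliver 1→2: n2:prim/v2/[q]

2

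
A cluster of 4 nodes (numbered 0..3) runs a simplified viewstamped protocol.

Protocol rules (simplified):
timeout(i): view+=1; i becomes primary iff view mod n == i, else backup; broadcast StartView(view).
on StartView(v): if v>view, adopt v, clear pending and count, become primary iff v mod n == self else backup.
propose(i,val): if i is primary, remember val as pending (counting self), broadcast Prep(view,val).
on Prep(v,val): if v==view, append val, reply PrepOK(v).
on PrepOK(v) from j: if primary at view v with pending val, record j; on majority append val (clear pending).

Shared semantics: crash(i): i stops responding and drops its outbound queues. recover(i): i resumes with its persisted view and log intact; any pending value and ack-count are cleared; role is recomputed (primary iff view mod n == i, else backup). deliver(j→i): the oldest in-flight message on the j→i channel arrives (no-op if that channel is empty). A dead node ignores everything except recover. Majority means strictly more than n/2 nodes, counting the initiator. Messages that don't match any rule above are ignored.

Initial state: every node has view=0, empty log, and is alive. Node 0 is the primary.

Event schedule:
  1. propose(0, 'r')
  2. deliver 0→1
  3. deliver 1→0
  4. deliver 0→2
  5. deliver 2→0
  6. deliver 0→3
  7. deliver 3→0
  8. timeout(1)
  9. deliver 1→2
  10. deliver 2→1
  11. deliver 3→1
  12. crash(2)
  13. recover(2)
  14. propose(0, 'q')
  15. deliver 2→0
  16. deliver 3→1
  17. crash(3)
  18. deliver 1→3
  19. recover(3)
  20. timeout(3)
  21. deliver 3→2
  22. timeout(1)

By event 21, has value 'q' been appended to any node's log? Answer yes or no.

no

after 1 — propose(0,'r'): ·
after 2 — deliver 0→1: n1:back/v0/[r]
after 3 — deliver 1→0: ·
after 4 — deliver 0→2: n2:back/v0/[r]
after 5 — deliver 2→0: n0:prim/v0/[r]
after 6 — deliver 0→3: n3:back/v0/[r]
after 7 — deliver 3→0: ·
after 8 — timeout(1): n1:prim/v1/[r]
after 9 — deliver 1→2: n2:back/v1/[r]
after 10 — deliver 2→1: ·
after 11 — deliver 3→1: ·
after 12 — crash(2): n2:✗back/v1/[r]
after 13 — recover(2): n2:back/v1/[r]
after 14 — propose(0,'q'): ·
after 15 — deliver 2→0: ·
after 16 — deliver 3→1: ·
after 17 — crash(3): n3:✗back/v0/[r]
after 18 — deliver 1→3: ·
after 19 — recover(3): n3:back/v0/[r]
after 20 — timeout(3): n3:back/v1/[r]
after 21 — deliver 3→2: ·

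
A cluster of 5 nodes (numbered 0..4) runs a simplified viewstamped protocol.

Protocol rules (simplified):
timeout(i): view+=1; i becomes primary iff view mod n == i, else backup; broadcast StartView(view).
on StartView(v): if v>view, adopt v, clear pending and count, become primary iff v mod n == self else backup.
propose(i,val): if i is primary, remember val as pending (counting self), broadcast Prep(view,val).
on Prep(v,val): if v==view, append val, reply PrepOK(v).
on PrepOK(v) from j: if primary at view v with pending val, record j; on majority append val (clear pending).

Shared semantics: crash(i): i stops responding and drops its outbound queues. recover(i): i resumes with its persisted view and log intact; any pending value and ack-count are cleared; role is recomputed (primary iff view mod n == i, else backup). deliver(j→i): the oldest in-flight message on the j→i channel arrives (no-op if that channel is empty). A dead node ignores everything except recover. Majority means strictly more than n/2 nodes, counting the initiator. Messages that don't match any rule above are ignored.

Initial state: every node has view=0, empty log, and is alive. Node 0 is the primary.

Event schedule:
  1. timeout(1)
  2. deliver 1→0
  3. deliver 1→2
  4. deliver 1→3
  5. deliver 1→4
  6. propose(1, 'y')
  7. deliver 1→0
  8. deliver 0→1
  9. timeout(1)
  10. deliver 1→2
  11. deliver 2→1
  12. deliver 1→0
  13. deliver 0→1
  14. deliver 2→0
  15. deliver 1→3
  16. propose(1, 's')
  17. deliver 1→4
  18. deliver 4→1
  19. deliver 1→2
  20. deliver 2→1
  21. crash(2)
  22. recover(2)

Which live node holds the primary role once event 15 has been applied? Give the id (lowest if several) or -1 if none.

-1

after 1 — timeout(1): n1:prim/v1/[-]
after 2 — deliver 1→0: n0:back/v1/[-]
after 3 — deliver 1→2: n2:back/v1/[-]
after 4 — deliver 1→3: n3:back/v1/[-]
after 5 — deliver 1→4: n4:back/v1/[-]
after 6 — propose(1,'y'): ·
after 7 — deliver 1→0: n0:back/v1/[y]
after 8 — deliver 0→1: ·
after 9 — timeout(1): n1:back/v2/[-]
after 10 — deliver 1→2: n2:back/v1/[y]
after 11 — deliver 2→1: ·
after 12 — deliver 1→0: n0:back/v2/[y]
after 13 — deliver 0→1: ·
after 14 — deliver 2→0: ·
after 15 — deliver 1→3: n3:back/v1/[y]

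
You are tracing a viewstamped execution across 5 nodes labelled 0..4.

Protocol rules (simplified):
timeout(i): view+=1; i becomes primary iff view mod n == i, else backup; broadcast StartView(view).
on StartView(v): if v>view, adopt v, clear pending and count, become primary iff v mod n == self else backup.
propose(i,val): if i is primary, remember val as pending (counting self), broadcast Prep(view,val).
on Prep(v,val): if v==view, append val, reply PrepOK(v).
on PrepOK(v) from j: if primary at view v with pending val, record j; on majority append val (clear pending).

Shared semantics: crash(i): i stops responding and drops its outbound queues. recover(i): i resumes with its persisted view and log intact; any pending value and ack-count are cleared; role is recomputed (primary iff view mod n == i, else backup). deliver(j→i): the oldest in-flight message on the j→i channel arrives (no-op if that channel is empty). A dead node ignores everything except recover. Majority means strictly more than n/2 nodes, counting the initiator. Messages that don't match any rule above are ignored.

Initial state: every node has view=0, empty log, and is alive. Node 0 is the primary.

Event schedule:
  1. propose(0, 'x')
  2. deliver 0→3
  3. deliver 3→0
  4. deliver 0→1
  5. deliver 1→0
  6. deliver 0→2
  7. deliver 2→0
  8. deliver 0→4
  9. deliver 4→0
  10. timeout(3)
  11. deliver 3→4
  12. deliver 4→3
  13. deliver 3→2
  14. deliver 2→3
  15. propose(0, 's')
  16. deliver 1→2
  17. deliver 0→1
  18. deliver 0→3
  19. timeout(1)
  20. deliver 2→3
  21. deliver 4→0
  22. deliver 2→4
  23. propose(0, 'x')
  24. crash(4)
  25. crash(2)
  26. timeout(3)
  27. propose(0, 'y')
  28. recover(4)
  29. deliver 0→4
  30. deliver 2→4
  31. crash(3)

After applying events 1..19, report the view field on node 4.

1

1. propose(0,'x'):  nop
2. deliver 0→3:  <3:back v0 x>
3. deliver 3→0:  nop
4. deliver 0→1:  <1:back v0 x>
5. deliver 1→0:  <0:prim v0 x>
6. deliver 0→2:  <2:back v0 x>
7. deliver 2→0:  nop
8. deliver 0→4:  <4:back v0 x>
9. deliver 4→0:  nop
10. timeout(3):  <3:back v1 x>
11. deliver 3→4:  <4:back v1 x>
12. deliver 4→3:  nop
13. deliver 3→2:  <2:back v1 x>
14. deliver 2→3:  nop
15. propose(0,'s'):  nop
16. deliver 1→2:  nop
17. deliver 0→1:  <1:back v0 x,s>
18. deliver 0→3:  nop
19. timeout(1):  <1:prim v1 x,s>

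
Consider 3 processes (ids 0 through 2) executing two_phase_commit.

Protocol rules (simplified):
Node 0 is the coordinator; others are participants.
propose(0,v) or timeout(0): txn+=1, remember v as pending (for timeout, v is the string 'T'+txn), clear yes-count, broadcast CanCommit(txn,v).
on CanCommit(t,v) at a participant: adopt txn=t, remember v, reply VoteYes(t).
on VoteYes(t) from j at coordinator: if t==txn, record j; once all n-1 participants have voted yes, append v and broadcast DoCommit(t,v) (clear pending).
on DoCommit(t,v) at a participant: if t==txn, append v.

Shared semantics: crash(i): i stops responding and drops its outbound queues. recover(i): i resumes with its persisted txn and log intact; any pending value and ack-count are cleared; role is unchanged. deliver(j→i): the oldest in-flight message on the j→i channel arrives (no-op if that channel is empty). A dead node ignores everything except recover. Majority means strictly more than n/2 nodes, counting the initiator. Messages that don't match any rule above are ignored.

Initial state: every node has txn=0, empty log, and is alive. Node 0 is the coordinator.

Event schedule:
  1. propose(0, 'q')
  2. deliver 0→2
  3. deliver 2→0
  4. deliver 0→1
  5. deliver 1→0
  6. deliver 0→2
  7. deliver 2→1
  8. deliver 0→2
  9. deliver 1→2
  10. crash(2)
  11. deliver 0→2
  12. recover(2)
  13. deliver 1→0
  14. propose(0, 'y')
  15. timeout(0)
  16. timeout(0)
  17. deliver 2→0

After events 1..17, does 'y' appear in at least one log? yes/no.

no

after 1 — propose(0,'q'): n0:coor/t1/[-]
after 2 — deliver 0→2: n2:part/t1/[-]
after 3 — deliver 2→0: ·
after 4 — deliver 0→1: n1:part/t1/[-]
after 5 — deliver 1→0: n0:coor/t1/[q]
after 6 — deliver 0→2: n2:part/t1/[q]
after 7 — deliver 2→1: ·
after 8 — deliver 0→2: ·
after 9 — deliver 1→2: ·
after 10 — crash(2): n2:✗part/t1/[q]
after 11 — deliver 0→2: ·
after 12 — recover(2): n2:part/t1/[q]
after 13 — deliver 1→0: ·
after 14 — propose(0,'y'): n0:coor/t2/[q]
after 15 — timeout(0): n0:coor/t3/[q]
after 16 — timeout(0): n0:coor/t4/[q]
after 17 — deliver 2→0: ·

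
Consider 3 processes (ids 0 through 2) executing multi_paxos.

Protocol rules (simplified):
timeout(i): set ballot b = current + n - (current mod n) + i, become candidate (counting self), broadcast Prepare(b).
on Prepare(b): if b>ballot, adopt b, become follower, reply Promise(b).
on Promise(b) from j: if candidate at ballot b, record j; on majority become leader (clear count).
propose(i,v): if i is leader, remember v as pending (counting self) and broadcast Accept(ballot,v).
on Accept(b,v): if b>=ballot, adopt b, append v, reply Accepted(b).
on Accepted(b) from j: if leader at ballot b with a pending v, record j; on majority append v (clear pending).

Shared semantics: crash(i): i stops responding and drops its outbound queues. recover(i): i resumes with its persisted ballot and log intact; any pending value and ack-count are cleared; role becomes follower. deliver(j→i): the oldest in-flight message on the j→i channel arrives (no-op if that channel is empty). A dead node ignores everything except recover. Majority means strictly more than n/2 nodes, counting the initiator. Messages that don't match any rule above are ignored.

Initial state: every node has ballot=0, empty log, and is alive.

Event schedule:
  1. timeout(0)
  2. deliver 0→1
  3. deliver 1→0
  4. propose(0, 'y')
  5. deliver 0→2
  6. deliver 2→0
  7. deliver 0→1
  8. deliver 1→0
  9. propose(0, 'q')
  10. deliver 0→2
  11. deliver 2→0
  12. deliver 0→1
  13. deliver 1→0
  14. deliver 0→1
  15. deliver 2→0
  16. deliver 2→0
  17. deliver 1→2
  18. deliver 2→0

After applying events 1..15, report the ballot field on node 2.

1. timeout(0):  <0:cand b3 ->
2. deliver 0→1:  <1:foll b3 ->
3. deliver 1→0:  <0:lead b3 ->
4. propose(0,'y'):  nop
5. deliver 0→2:  <2:foll b3 ->
6. deliver 2→0:  nop
7. deliver 0→1:  <1:foll b3 y>
8. deliver 1→0:  <0:lead b3 y>
9. propose(0,'q'):  nop
10. deliver 0→2:  <2:foll b3 y>
11. deliver 2→0:  <0:lead b3 y,q>
12. deliver 0→1:  <1:foll b3 y,q>
13. deliver 1→0:  nop
14. deliver 0→1:  nop
15. deliver 2→0:  nop

3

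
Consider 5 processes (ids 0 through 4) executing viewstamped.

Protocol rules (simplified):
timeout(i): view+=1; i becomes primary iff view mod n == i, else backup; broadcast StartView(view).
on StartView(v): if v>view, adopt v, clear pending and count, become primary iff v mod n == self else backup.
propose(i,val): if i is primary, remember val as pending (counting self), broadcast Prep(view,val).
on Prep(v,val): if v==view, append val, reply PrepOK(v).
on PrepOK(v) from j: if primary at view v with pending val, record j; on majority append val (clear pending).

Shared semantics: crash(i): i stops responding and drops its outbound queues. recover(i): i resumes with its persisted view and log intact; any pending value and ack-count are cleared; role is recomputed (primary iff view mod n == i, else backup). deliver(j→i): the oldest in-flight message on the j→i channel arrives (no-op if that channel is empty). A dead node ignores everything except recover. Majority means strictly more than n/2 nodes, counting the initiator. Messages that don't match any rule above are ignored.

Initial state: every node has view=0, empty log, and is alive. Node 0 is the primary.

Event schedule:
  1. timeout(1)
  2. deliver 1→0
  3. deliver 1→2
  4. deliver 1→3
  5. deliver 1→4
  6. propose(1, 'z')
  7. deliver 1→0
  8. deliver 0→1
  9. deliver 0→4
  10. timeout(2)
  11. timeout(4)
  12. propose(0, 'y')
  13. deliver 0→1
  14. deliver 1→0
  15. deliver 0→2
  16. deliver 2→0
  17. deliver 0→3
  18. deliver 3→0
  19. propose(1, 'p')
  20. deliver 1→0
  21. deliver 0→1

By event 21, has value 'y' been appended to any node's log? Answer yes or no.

e1 timeout(1): 1[prim,v=1,-]
e2 deliver 1→0: 0[back,v=1,-]
e3 deliver 1→2: 2[back,v=1,-]
e4 deliver 1→3: 3[back,v=1,-]
e5 deliver 1→4: 4[back,v=1,-]
e6 propose(1,'z'): ·
e7 deliver 1→0: 0[back,v=1,z]
e8 deliver 0→1: ·
e9 deliver 0→4: ·
e10 timeout(2): 2[prim,v=2,-]
e11 timeout(4): 4[back,v=2,-]
e12 propose(0,'y'): ·
e13 deliver 0→1: ·
e14 deliver 1→0: ·
e15 deliver 0→2: ·
e16 deliver 2→0: 0[back,v=2,z]
e17 deliver 0→3: ·
e18 deliver 3→0: ·
e19 propose(1,'p'): ·
e20 deliver 1→0: ·
e21 deliver 0→1: ·

no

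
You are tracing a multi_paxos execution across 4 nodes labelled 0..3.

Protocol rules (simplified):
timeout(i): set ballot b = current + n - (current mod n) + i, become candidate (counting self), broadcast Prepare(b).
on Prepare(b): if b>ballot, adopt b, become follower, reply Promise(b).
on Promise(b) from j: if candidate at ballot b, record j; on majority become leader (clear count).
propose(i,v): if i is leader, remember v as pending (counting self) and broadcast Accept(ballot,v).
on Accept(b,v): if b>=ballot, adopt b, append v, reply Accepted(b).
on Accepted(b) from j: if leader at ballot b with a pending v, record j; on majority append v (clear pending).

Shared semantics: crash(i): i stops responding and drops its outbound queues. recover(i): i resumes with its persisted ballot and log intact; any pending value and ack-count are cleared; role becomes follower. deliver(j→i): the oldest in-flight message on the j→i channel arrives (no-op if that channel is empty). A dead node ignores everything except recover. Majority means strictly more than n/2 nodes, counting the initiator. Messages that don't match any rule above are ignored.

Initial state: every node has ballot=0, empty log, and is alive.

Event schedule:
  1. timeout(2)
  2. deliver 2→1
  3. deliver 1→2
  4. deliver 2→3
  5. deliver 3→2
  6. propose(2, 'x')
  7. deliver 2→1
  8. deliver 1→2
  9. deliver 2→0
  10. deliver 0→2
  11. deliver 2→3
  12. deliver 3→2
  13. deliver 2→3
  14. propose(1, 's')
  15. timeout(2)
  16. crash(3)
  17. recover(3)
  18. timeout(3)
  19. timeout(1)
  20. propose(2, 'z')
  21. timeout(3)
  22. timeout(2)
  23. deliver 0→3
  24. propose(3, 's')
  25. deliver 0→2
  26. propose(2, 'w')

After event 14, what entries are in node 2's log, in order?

[1] timeout(2) → N2(cand b6 [-])
[2] deliver 2→1 → N1(foll b6 [-])
[3] deliver 1→2 → ∅
[4] deliver 2→3 → N3(foll b6 [-])
[5] deliver 3→2 → N2(lead b6 [-])
[6] propose(2,'x') → ∅
[7] deliver 2→1 → N1(foll b6 [x])
[8] deliver 1→2 → ∅
[9] deliver 2→0 → N0(foll b6 [-])
[10] deliver 0→2 → ∅
[11] deliver 2→3 → N3(foll b6 [x])
[12] deliver 3→2 → N2(lead b6 [x])
[13] deliver 2→3 → ∅
[14] propose(1,'s') → ∅

x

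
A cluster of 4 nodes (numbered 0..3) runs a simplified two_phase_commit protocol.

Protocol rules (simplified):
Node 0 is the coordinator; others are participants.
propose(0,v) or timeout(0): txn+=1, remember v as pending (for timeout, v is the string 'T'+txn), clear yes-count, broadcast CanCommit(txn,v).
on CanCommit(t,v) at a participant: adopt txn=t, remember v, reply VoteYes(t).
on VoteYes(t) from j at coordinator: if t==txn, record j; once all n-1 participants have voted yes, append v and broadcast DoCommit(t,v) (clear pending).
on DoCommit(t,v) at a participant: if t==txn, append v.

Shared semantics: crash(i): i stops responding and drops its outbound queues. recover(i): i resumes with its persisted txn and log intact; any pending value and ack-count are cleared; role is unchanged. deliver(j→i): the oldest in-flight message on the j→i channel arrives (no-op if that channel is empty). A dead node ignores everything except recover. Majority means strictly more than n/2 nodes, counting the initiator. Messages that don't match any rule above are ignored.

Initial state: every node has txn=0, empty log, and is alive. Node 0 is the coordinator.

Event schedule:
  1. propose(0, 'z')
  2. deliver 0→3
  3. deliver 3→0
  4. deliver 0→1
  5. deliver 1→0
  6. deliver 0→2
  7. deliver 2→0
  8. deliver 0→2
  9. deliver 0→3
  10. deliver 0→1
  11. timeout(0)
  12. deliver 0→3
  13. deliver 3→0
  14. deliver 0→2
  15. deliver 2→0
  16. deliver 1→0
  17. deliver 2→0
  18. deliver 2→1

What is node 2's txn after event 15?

[1] propose(0,'z') → N0(coor t1 [-])
[2] deliver 0→3 → N3(part t1 [-])
[3] deliver 3→0 → ∅
[4] deliver 0→1 → N1(part t1 [-])
[5] deliver 1→0 → ∅
[6] deliver 0→2 → N2(part t1 [-])
[7] deliver 2→0 → N0(coor t1 [z])
[8] deliver 0→2 → N2(part t1 [z])
[9] deliver 0→3 → N3(part t1 [z])
[10] deliver 0→1 → N1(part t1 [z])
[11] timeout(0) → N0(coor t2 [z])
[12] deliver 0→3 → N3(part t2 [z])
[13] deliver 3→0 → ∅
[14] deliver 0→2 → N2(part t2 [z])
[15] deliver 2→0 → ∅

2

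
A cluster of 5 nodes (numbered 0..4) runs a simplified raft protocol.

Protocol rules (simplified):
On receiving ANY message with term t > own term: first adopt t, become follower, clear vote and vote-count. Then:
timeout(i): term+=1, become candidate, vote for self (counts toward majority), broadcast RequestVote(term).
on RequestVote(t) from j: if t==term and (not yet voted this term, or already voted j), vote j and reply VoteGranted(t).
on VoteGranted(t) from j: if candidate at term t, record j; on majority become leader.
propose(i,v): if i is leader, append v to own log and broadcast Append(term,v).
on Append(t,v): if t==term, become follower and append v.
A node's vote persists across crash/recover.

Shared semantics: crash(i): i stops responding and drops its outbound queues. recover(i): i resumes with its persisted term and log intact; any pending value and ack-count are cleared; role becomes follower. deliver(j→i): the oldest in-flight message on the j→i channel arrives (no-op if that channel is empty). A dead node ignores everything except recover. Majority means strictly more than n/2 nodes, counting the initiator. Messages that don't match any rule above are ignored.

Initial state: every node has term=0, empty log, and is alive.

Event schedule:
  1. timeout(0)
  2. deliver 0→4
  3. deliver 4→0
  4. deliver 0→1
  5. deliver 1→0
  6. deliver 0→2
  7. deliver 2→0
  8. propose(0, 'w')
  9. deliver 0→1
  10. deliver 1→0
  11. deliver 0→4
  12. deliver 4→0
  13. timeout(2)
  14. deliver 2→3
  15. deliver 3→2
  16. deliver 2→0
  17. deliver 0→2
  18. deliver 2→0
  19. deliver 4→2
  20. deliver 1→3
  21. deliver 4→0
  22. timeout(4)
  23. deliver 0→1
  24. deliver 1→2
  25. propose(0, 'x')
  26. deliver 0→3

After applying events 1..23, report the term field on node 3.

e1 timeout(0): 0[cand,t=1,-]
e2 deliver 0→4: 4[foll,t=1,-]
e3 deliver 4→0: ·
e4 deliver 0→1: 1[foll,t=1,-]
e5 deliver 1→0: 0[lead,t=1,-]
e6 deliver 0→2: 2[foll,t=1,-]
e7 deliver 2→0: ·
e8 propose(0,'w'): 0[lead,t=1,w]
e9 deliver 0→1: 1[foll,t=1,w]
e10 deliver 1→0: ·
e11 deliver 0→4: 4[foll,t=1,w]
e12 deliver 4→0: ·
e13 timeout(2): 2[cand,t=2,-]
e14 deliver 2→3: 3[foll,t=2,-]
e15 deliver 3→2: ·
e16 deliver 2→0: 0[foll,t=2,w]
e17 deliver 0→2: ·
e18 deliver 2→0: ·
e19 deliver 4→2: ·
e20 deliver 1→3: ·
e21 deliver 4→0: ·
e22 timeout(4): 4[cand,t=2,w]
e23 deliver 0→1: ·

2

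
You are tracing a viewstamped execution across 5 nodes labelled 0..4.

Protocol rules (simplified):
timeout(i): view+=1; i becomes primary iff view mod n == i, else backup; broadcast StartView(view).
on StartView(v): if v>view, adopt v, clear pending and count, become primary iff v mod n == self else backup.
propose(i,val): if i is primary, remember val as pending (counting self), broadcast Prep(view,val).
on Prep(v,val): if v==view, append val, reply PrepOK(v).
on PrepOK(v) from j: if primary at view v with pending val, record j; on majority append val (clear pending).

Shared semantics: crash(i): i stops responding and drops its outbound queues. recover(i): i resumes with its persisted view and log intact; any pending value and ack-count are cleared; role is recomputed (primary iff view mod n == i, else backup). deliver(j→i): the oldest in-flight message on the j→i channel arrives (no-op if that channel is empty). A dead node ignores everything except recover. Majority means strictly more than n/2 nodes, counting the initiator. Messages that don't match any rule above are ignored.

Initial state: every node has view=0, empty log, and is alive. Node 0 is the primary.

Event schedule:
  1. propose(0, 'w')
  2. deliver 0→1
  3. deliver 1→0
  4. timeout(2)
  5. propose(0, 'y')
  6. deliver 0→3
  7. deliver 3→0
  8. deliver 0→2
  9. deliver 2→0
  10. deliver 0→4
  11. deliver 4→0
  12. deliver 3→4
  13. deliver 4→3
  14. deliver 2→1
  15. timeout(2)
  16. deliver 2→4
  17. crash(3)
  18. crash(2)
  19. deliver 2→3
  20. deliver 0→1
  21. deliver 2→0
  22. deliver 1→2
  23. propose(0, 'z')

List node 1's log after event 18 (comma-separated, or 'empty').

e1 propose(0,'w'): ·
e2 deliver 0→1: 1[back,v=0,w]
e3 deliver 1→0: ·
e4 timeout(2): 2[back,v=1,-]
e5 propose(0,'y'): ·
e6 deliver 0→3: 3[back,v=0,w]
e7 deliver 3→0: ·
e8 deliver 0→2: ·
e9 deliver 2→0: 0[back,v=1,-]
e10 deliver 0→4: 4[back,v=0,w]
e11 deliver 4→0: ·
e12 deliver 3→4: ·
e13 deliver 4→3: ·
e14 deliver 2→1: 1[prim,v=1,w]
e15 timeout(2): 2[prim,v=2,-]
e16 deliver 2→4: 4[back,v=1,w]
e17 crash(3): 3[✗back,v=0,w]
e18 crash(2): 2[✗prim,v=2,-]

w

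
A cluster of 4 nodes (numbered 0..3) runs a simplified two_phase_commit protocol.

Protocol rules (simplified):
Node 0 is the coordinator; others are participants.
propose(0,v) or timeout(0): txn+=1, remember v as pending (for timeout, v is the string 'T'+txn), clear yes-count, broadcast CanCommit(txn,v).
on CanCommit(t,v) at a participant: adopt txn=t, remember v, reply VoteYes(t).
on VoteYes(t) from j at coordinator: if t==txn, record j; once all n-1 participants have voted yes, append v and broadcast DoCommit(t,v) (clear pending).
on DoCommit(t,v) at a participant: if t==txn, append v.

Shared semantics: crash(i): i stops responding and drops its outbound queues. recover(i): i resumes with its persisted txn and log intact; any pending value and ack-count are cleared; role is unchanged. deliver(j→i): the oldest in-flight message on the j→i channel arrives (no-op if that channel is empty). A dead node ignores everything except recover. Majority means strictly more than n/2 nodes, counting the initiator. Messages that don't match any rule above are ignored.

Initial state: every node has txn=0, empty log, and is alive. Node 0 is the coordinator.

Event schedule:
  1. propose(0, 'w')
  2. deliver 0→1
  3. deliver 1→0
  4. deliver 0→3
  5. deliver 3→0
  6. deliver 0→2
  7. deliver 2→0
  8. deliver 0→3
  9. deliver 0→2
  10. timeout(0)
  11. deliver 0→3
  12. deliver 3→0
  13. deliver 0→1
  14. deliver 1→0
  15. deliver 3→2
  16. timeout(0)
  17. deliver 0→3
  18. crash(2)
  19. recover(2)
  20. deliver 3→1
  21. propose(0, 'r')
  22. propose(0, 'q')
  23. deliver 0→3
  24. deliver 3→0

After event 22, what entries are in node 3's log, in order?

w

[1] propose(0,'w') → N0(coor t1 [-])
[2] deliver 0→1 → N1(part t1 [-])
[3] deliver 1→0 → ∅
[4] deliver 0→3 → N3(part t1 [-])
[5] deliver 3→0 → ∅
[6] deliver 0→2 → N2(part t1 [-])
[7] deliver 2→0 → N0(coor t1 [w])
[8] deliver 0→3 → N3(part t1 [w])
[9] deliver 0→2 → N2(part t1 [w])
[10] timeout(0) → N0(coor t2 [w])
[11] deliver 0→3 → N3(part t2 [w])
[12] deliver 3→0 → ∅
[13] deliver 0→1 → N1(part t1 [w])
[14] deliver 1→0 → ∅
[15] deliver 3→2 → ∅
[16] timeout(0) → N0(coor t3 [w])
[17] deliver 0→3 → N3(part t3 [w])
[18] crash(2) → N2(✗part t1 [w])
[19] recover(2) → N2(part t1 [w])
[20] deliver 3→1 → ∅
[21] propose(0,'r') → N0(coor t4 [w])
[22] propose(0,'q') → N0(coor t5 [w])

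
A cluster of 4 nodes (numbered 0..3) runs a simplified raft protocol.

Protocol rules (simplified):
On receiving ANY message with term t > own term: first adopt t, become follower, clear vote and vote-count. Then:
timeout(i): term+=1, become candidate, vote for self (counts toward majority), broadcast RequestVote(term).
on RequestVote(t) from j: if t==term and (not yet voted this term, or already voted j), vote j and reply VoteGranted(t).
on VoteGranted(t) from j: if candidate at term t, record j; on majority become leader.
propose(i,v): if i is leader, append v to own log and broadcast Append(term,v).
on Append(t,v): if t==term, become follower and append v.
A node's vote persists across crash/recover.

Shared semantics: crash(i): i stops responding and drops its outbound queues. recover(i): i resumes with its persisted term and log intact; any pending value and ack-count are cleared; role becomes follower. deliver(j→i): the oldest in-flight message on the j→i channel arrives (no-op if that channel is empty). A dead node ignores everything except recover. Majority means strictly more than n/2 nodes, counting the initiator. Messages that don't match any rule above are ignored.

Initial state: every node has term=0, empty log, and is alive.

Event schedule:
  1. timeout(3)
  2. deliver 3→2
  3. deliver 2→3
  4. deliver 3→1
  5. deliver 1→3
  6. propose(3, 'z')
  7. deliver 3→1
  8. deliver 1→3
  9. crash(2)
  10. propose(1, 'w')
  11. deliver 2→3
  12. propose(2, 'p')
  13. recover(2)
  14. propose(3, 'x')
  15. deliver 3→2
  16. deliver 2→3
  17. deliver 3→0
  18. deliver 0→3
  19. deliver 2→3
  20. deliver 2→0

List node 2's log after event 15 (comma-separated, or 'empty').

z

1. timeout(3):  <3:cand t1 ->
2. deliver 3→2:  <2:foll t1 ->
3. deliver 2→3:  nop
4. deliver 3→1:  <1:foll t1 ->
5. deliver 1→3:  <3:lead t1 ->
6. propose(3,'z'):  <3:lead t1 z>
7. deliver 3→1:  <1:foll t1 z>
8. deliver 1→3:  nop
9. crash(2):  <2:✗foll t1 ->
10. propose(1,'w'):  nop
11. deliver 2→3:  nop
12. propose(2,'p'):  nop
13. recover(2):  <2:foll t1 ->
14. propose(3,'x'):  <3:lead t1 z,x>
15. deliver 3→2:  <2:foll t1 z>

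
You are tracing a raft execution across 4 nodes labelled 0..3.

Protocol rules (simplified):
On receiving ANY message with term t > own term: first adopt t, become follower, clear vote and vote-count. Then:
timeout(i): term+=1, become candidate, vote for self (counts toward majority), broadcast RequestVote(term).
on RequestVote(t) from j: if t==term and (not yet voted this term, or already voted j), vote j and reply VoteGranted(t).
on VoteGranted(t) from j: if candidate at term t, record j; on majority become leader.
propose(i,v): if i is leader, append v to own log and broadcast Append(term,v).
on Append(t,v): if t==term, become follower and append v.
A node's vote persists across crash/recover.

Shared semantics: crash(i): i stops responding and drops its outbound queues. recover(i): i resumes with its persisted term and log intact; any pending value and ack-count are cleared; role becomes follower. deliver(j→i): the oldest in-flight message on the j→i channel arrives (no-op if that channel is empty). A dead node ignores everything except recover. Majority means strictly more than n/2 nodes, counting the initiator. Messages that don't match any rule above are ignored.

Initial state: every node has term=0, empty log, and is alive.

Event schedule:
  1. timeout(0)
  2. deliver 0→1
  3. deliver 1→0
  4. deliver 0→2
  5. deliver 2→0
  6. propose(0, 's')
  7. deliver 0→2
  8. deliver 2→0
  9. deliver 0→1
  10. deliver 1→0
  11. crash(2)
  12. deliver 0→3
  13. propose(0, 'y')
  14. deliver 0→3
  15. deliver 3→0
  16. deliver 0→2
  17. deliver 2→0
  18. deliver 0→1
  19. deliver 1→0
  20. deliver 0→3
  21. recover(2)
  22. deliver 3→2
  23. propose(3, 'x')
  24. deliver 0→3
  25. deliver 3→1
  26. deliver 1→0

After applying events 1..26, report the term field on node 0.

1

e1 timeout(0): 0[cand,t=1,-]
e2 deliver 0→1: 1[foll,t=1,-]
e3 deliver 1→0: ·
e4 deliver 0→2: 2[foll,t=1,-]
e5 deliver 2→0: 0[lead,t=1,-]
e6 propose(0,'s'): 0[lead,t=1,s]
e7 deliver 0→2: 2[foll,t=1,s]
e8 deliver 2→0: ·
e9 deliver 0→1: 1[foll,t=1,s]
e10 deliver 1→0: ·
e11 crash(2): 2[✗foll,t=1,s]
e12 deliver 0→3: 3[foll,t=1,-]
e13 propose(0,'y'): 0[lead,t=1,s,y]
e14 deliver 0→3: 3[foll,t=1,s]
e15 deliver 3→0: ·
e16 deliver 0→2: ·
e17 deliver 2→0: ·
e18 deliver 0→1: 1[foll,t=1,s,y]
e19 deliver 1→0: ·
e20 deliver 0→3: 3[foll,t=1,s,y]
e21 recover(2): 2[foll,t=1,s]
e22 deliver 3→2: ·
e23 propose(3,'x'): ·
e24 deliver 0→3: ·
e25 deliver 3→1: ·
e26 deliver 1→0: ·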